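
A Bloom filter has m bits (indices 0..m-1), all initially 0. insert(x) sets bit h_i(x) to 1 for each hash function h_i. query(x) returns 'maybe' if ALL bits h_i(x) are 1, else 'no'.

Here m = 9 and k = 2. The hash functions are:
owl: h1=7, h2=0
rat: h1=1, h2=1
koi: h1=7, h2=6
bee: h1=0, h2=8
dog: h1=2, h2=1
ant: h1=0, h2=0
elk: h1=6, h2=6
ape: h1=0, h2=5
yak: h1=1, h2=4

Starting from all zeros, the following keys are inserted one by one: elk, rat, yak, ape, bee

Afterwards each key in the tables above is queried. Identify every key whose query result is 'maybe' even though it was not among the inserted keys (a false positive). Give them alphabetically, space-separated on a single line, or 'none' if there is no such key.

Answer: ant

Derivation:
Start: bits=000000000
After insert 'elk': sets bits 6 -> bits=000000100
After insert 'rat': sets bits 1 -> bits=010000100
After insert 'yak': sets bits 1 4 -> bits=010010100
After insert 'ape': sets bits 0 5 -> bits=110011100
After insert 'bee': sets bits 0 8 -> bits=110011101
Not inserted: ant dog koi owl — query each against bits=110011101:
query ant: checks bit0=1 (all 1) -> maybe => FALSE POSITIVE
query dog: checks bit1=1, bit2=0 (has a 0) -> no => not a false positive
query koi: checks bit6=1, bit7=0 (has a 0) -> no => not a false positive
query owl: checks bit0=1, bit7=0 (has a 0) -> no => not a false positive
False positives (alphabetical): ant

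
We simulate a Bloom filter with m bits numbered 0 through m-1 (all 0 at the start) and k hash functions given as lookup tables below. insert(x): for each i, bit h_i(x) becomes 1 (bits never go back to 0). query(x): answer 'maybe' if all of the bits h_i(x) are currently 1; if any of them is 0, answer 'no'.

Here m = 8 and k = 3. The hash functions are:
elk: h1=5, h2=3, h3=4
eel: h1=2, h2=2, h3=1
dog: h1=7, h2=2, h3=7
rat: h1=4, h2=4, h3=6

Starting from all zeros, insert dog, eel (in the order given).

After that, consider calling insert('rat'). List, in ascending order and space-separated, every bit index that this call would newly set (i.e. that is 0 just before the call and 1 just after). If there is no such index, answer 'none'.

Start: bits=00000000
After insert 'dog': sets bits 2 7 -> bits=00100001
After insert 'eel': sets bits 1 2 -> bits=01100001
insert 'rat' would touch bits 4 6; currently bit4=0, bit6=0
Bits that are 0 among those (would change 0->1): 4 6

Answer: 4 6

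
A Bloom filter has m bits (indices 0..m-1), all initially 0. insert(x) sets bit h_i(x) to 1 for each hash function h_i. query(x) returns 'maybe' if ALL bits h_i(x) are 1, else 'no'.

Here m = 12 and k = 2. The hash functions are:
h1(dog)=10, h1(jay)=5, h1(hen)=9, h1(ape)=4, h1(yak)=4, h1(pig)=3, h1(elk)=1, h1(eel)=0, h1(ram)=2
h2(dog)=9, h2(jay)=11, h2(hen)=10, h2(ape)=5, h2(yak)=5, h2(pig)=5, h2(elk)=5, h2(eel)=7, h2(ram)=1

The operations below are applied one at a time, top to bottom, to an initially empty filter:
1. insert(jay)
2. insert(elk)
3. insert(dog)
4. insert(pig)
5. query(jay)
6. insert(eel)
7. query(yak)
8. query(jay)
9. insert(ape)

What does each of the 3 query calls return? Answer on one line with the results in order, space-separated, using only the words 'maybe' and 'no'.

Answer: maybe no maybe

Derivation:
Start: bits=000000000000
Op 1: insert jay -> sets bits 5 11 -> bits=000001000001
Op 2: insert elk -> sets bits 1 5 -> bits=010001000001
Op 3: insert dog -> sets bits 9 10 -> bits=010001000111
Op 4: insert pig -> sets bits 3 5 -> bits=010101000111
Op 5: query jay -> checks bit5=1, bit11=1 (all 1) -> maybe
Op 6: insert eel -> sets bits 0 7 -> bits=110101010111
Op 7: query yak -> checks bit4=0, bit5=1 (has a 0) -> no
Op 8: query jay -> checks bit5=1, bit11=1 (all 1) -> maybe
Op 9: insert ape -> sets bits 4 5 -> bits=110111010111
Query results in order: maybe no maybe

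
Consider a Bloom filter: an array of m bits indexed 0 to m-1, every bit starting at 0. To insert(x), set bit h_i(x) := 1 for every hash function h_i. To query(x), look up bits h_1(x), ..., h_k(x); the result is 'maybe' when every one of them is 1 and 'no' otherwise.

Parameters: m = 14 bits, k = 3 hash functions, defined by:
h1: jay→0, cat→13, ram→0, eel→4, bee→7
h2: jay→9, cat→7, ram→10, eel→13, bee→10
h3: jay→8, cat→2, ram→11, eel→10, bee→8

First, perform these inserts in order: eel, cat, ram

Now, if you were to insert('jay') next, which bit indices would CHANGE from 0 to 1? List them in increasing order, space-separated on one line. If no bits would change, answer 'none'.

Start: bits=00000000000000
After insert 'eel': sets bits 4 10 13 -> bits=00001000001001
After insert 'cat': sets bits 2 7 13 -> bits=00101001001001
After insert 'ram': sets bits 0 10 11 -> bits=10101001001101
insert 'jay' would touch bits 0 8 9; currently bit0=1, bit8=0, bit9=0
Bits that are 0 among those (would change 0->1): 8 9

Answer: 8 9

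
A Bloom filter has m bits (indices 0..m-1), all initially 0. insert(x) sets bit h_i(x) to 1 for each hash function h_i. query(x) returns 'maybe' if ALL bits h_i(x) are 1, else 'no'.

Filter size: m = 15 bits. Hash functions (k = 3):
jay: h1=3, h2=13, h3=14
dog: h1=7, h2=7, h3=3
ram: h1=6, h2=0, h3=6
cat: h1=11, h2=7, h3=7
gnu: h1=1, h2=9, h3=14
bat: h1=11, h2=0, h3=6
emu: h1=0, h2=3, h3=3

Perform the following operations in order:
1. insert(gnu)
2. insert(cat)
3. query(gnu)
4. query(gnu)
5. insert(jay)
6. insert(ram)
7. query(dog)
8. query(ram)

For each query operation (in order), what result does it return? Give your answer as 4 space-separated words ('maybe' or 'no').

Answer: maybe maybe maybe maybe

Derivation:
Start: bits=000000000000000
Op 1: insert gnu -> sets bits 1 9 14 -> bits=010000000100001
Op 2: insert cat -> sets bits 7 11 -> bits=010000010101001
Op 3: query gnu -> checks bit1=1, bit9=1, bit14=1 (all 1) -> maybe
Op 4: query gnu -> checks bit1=1, bit9=1, bit14=1 (all 1) -> maybe
Op 5: insert jay -> sets bits 3 13 14 -> bits=010100010101011
Op 6: insert ram -> sets bits 0 6 -> bits=110100110101011
Op 7: query dog -> checks bit3=1, bit7=1 (all 1) -> maybe
Op 8: query ram -> checks bit0=1, bit6=1 (all 1) -> maybe
Query results in order: maybe maybe maybe maybe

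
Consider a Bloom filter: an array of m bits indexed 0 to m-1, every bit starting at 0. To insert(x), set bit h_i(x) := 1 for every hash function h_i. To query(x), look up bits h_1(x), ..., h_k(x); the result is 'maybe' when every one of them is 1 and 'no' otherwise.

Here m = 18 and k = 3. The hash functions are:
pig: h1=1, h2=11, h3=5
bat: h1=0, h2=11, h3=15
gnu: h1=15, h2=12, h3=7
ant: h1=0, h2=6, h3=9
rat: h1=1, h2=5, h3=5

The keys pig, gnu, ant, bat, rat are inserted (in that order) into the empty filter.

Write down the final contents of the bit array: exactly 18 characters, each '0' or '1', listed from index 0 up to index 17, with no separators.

Start: bits=000000000000000000
After insert 'pig': sets bits 1 5 11 -> bits=010001000001000000
After insert 'gnu': sets bits 7 12 15 -> bits=010001010001100100
After insert 'ant': sets bits 0 6 9 -> bits=110001110101100100
After insert 'bat': sets bits 0 11 15 -> bits=110001110101100100
After insert 'rat': sets bits 1 5 -> bits=110001110101100100

Answer: 110001110101100100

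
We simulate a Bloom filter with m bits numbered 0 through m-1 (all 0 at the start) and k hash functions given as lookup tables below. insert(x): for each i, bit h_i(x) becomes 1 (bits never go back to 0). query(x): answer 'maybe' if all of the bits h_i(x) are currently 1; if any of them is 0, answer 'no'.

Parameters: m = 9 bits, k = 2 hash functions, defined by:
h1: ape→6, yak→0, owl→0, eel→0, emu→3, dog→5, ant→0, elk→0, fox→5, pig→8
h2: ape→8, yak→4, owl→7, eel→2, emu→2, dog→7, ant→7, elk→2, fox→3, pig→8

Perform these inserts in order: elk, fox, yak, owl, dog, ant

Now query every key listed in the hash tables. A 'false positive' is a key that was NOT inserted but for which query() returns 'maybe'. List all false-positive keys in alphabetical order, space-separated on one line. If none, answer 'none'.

Start: bits=000000000
After insert 'elk': sets bits 0 2 -> bits=101000000
After insert 'fox': sets bits 3 5 -> bits=101101000
After insert 'yak': sets bits 0 4 -> bits=101111000
After insert 'owl': sets bits 0 7 -> bits=101111010
After insert 'dog': sets bits 5 7 -> bits=101111010
After insert 'ant': sets bits 0 7 -> bits=101111010
Not inserted: ape eel emu pig — query each against bits=101111010:
query ape: checks bit6=0, bit8=0 (has a 0) -> no => not a false positive
query eel: checks bit0=1, bit2=1 (all 1) -> maybe => FALSE POSITIVE
query emu: checks bit2=1, bit3=1 (all 1) -> maybe => FALSE POSITIVE
query pig: checks bit8=0 (has a 0) -> no => not a false positive
False positives (alphabetical): eel emu

Answer: eel emu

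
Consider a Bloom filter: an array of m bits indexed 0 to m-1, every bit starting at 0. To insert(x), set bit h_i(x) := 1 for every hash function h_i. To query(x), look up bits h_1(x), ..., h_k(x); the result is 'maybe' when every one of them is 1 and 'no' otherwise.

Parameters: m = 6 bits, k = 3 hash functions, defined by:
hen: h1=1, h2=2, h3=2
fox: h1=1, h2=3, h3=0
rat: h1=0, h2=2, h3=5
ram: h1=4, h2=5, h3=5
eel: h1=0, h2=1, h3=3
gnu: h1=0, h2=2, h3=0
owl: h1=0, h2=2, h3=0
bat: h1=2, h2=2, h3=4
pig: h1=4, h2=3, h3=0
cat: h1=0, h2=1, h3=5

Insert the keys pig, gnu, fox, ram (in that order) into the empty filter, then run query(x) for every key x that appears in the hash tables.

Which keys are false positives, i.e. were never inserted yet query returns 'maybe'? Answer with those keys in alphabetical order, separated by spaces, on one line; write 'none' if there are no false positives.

Start: bits=000000
After insert 'pig': sets bits 0 3 4 -> bits=100110
After insert 'gnu': sets bits 0 2 -> bits=101110
After insert 'fox': sets bits 0 1 3 -> bits=111110
After insert 'ram': sets bits 4 5 -> bits=111111
Not inserted: bat cat eel hen owl rat — query each against bits=111111:
query bat: checks bit2=1, bit4=1 (all 1) -> maybe => FALSE POSITIVE
query cat: checks bit0=1, bit1=1, bit5=1 (all 1) -> maybe => FALSE POSITIVE
query eel: checks bit0=1, bit1=1, bit3=1 (all 1) -> maybe => FALSE POSITIVE
query hen: checks bit1=1, bit2=1 (all 1) -> maybe => FALSE POSITIVE
query owl: checks bit0=1, bit2=1 (all 1) -> maybe => FALSE POSITIVE
query rat: checks bit0=1, bit2=1, bit5=1 (all 1) -> maybe => FALSE POSITIVE
False positives (alphabetical): bat cat eel hen owl rat

Answer: bat cat eel hen owl rat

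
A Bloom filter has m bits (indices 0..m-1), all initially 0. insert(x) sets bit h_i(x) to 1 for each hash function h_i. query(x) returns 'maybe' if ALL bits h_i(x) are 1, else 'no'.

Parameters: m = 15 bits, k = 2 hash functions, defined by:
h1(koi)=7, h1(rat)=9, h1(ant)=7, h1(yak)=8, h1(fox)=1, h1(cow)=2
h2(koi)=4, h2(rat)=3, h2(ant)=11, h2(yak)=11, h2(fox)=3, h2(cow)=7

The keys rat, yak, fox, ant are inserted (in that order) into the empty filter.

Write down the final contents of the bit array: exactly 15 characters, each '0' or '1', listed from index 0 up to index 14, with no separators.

Answer: 010100011101000

Derivation:
Start: bits=000000000000000
After insert 'rat': sets bits 3 9 -> bits=000100000100000
After insert 'yak': sets bits 8 11 -> bits=000100001101000
After insert 'fox': sets bits 1 3 -> bits=010100001101000
After insert 'ant': sets bits 7 11 -> bits=010100011101000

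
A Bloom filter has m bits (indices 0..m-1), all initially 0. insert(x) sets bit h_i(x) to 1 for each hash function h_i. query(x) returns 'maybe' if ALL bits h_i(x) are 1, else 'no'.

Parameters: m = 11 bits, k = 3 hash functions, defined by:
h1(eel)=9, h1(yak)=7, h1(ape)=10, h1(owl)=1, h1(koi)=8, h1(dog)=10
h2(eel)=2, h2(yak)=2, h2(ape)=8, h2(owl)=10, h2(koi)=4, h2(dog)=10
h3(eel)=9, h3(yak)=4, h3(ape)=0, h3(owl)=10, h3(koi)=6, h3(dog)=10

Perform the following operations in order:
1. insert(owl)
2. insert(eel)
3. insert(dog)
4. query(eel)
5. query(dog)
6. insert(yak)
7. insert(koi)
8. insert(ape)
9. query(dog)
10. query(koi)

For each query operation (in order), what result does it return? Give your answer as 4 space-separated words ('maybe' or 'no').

Start: bits=00000000000
Op 1: insert owl -> sets bits 1 10 -> bits=01000000001
Op 2: insert eel -> sets bits 2 9 -> bits=01100000011
Op 3: insert dog -> sets bits 10 -> bits=01100000011
Op 4: query eel -> checks bit2=1, bit9=1 (all 1) -> maybe
Op 5: query dog -> checks bit10=1 (all 1) -> maybe
Op 6: insert yak -> sets bits 2 4 7 -> bits=01101001011
Op 7: insert koi -> sets bits 4 6 8 -> bits=01101011111
Op 8: insert ape -> sets bits 0 8 10 -> bits=11101011111
Op 9: query dog -> checks bit10=1 (all 1) -> maybe
Op 10: query koi -> checks bit4=1, bit6=1, bit8=1 (all 1) -> maybe
Query results in order: maybe maybe maybe maybe

Answer: maybe maybe maybe maybe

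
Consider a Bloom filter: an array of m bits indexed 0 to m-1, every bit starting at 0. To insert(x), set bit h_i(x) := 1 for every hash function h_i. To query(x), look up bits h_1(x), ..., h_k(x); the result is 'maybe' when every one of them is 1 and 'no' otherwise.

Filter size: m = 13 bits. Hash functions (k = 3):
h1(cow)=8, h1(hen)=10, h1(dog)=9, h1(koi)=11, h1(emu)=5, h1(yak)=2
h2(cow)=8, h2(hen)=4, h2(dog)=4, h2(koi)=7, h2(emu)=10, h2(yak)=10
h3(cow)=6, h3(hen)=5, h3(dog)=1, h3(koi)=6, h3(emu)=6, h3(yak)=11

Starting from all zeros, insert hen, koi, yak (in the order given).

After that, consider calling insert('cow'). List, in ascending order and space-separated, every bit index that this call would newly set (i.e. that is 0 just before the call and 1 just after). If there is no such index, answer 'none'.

Answer: 8

Derivation:
Start: bits=0000000000000
After insert 'hen': sets bits 4 5 10 -> bits=0000110000100
After insert 'koi': sets bits 6 7 11 -> bits=0000111100110
After insert 'yak': sets bits 2 10 11 -> bits=0010111100110
insert 'cow' would touch bits 6 8; currently bit6=1, bit8=0
Bits that are 0 among those (would change 0->1): 8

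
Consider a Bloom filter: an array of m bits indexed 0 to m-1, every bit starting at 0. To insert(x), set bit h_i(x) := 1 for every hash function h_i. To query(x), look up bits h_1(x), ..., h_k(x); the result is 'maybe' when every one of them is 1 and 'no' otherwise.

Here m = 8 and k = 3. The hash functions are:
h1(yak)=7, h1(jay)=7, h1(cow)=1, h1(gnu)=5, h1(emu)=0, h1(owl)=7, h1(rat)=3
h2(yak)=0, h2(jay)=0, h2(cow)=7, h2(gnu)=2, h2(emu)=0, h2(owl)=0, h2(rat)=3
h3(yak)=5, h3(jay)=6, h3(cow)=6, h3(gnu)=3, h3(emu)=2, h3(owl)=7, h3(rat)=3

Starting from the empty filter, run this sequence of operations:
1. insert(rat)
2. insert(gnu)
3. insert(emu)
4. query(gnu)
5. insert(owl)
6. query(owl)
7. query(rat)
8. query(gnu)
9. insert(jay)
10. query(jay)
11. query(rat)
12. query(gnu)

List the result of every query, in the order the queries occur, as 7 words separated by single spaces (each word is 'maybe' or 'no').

Start: bits=00000000
Op 1: insert rat -> sets bits 3 -> bits=00010000
Op 2: insert gnu -> sets bits 2 3 5 -> bits=00110100
Op 3: insert emu -> sets bits 0 2 -> bits=10110100
Op 4: query gnu -> checks bit2=1, bit3=1, bit5=1 (all 1) -> maybe
Op 5: insert owl -> sets bits 0 7 -> bits=10110101
Op 6: query owl -> checks bit0=1, bit7=1 (all 1) -> maybe
Op 7: query rat -> checks bit3=1 (all 1) -> maybe
Op 8: query gnu -> checks bit2=1, bit3=1, bit5=1 (all 1) -> maybe
Op 9: insert jay -> sets bits 0 6 7 -> bits=10110111
Op 10: query jay -> checks bit0=1, bit6=1, bit7=1 (all 1) -> maybe
Op 11: query rat -> checks bit3=1 (all 1) -> maybe
Op 12: query gnu -> checks bit2=1, bit3=1, bit5=1 (all 1) -> maybe
Query results in order: maybe maybe maybe maybe maybe maybe maybe

Answer: maybe maybe maybe maybe maybe maybe maybe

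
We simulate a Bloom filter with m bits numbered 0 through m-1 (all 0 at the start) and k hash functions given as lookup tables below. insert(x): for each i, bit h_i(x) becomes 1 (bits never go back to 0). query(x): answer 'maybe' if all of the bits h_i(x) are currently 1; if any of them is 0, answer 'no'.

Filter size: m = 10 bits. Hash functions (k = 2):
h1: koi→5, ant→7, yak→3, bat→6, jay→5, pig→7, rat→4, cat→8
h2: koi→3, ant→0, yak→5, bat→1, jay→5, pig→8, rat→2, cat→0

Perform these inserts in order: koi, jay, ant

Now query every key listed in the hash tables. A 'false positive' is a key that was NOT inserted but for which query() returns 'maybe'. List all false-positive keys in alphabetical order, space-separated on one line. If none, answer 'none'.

Start: bits=0000000000
After insert 'koi': sets bits 3 5 -> bits=0001010000
After insert 'jay': sets bits 5 -> bits=0001010000
After insert 'ant': sets bits 0 7 -> bits=1001010100
Not inserted: bat cat pig rat yak — query each against bits=1001010100:
query bat: checks bit1=0, bit6=0 (has a 0) -> no => not a false positive
query cat: checks bit0=1, bit8=0 (has a 0) -> no => not a false positive
query pig: checks bit7=1, bit8=0 (has a 0) -> no => not a false positive
query rat: checks bit2=0, bit4=0 (has a 0) -> no => not a false positive
query yak: checks bit3=1, bit5=1 (all 1) -> maybe => FALSE POSITIVE
False positives (alphabetical): yak

Answer: yak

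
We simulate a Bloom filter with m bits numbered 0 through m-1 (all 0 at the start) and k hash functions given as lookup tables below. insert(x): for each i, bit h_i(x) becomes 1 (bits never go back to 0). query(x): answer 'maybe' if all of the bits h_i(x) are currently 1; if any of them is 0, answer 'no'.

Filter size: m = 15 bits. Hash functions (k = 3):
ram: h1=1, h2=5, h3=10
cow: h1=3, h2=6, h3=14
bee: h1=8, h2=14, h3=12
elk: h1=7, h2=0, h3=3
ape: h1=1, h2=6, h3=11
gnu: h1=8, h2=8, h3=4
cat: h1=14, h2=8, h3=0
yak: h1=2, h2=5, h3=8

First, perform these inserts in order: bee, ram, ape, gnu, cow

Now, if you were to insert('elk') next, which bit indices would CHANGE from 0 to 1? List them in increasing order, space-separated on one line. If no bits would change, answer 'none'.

Answer: 0 7

Derivation:
Start: bits=000000000000000
After insert 'bee': sets bits 8 12 14 -> bits=000000001000101
After insert 'ram': sets bits 1 5 10 -> bits=010001001010101
After insert 'ape': sets bits 1 6 11 -> bits=010001101011101
After insert 'gnu': sets bits 4 8 -> bits=010011101011101
After insert 'cow': sets bits 3 6 14 -> bits=010111101011101
insert 'elk' would touch bits 0 3 7; currently bit0=0, bit3=1, bit7=0
Bits that are 0 among those (would change 0->1): 0 7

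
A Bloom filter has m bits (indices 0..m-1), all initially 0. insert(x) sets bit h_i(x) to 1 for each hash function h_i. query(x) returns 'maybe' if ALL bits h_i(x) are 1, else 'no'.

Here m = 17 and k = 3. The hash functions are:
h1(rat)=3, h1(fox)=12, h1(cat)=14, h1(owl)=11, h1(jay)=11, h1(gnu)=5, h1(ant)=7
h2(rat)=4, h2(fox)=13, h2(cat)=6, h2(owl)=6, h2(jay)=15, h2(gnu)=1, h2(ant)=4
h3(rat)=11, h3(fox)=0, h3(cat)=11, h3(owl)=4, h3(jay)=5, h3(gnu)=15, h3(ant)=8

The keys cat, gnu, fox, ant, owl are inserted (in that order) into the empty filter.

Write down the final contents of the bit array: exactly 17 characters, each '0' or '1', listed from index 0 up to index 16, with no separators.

Start: bits=00000000000000000
After insert 'cat': sets bits 6 11 14 -> bits=00000010000100100
After insert 'gnu': sets bits 1 5 15 -> bits=01000110000100110
After insert 'fox': sets bits 0 12 13 -> bits=11000110000111110
After insert 'ant': sets bits 4 7 8 -> bits=11001111100111110
After insert 'owl': sets bits 4 6 11 -> bits=11001111100111110

Answer: 11001111100111110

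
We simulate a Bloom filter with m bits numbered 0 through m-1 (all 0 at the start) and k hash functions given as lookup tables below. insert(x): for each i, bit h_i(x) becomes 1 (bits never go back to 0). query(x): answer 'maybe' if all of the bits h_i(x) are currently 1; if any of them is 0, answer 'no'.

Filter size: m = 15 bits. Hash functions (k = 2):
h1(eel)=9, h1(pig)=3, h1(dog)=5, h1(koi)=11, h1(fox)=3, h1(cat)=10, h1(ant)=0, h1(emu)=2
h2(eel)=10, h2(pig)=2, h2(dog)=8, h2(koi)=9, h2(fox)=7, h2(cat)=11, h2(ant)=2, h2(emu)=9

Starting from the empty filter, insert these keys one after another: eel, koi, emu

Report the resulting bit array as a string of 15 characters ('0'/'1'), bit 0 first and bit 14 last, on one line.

Answer: 001000000111000

Derivation:
Start: bits=000000000000000
After insert 'eel': sets bits 9 10 -> bits=000000000110000
After insert 'koi': sets bits 9 11 -> bits=000000000111000
After insert 'emu': sets bits 2 9 -> bits=001000000111000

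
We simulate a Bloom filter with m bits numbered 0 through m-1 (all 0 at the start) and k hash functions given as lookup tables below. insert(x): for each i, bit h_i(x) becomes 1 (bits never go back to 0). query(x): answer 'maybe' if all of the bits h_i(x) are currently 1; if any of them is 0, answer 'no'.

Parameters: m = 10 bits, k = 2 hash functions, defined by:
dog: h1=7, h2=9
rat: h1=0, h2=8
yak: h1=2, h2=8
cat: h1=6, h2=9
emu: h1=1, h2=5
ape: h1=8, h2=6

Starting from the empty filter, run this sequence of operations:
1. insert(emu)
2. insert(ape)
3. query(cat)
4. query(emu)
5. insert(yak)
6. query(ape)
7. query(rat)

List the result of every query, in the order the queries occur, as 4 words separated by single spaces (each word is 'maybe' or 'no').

Answer: no maybe maybe no

Derivation:
Start: bits=0000000000
Op 1: insert emu -> sets bits 1 5 -> bits=0100010000
Op 2: insert ape -> sets bits 6 8 -> bits=0100011010
Op 3: query cat -> checks bit6=1, bit9=0 (has a 0) -> no
Op 4: query emu -> checks bit1=1, bit5=1 (all 1) -> maybe
Op 5: insert yak -> sets bits 2 8 -> bits=0110011010
Op 6: query ape -> checks bit6=1, bit8=1 (all 1) -> maybe
Op 7: query rat -> checks bit0=0, bit8=1 (has a 0) -> no
Query results in order: no maybe maybe no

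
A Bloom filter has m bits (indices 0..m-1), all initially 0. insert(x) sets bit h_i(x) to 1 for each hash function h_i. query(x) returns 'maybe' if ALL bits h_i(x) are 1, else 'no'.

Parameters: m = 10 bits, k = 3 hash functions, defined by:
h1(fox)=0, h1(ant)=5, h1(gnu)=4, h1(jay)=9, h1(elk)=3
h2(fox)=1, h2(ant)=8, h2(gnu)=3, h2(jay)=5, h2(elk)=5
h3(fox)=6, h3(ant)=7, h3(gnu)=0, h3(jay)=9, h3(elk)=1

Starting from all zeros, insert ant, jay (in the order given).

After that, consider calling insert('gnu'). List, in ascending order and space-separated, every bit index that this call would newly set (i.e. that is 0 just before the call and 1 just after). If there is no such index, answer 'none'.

Answer: 0 3 4

Derivation:
Start: bits=0000000000
After insert 'ant': sets bits 5 7 8 -> bits=0000010110
After insert 'jay': sets bits 5 9 -> bits=0000010111
insert 'gnu' would touch bits 0 3 4; currently bit0=0, bit3=0, bit4=0
Bits that are 0 among those (would change 0->1): 0 3 4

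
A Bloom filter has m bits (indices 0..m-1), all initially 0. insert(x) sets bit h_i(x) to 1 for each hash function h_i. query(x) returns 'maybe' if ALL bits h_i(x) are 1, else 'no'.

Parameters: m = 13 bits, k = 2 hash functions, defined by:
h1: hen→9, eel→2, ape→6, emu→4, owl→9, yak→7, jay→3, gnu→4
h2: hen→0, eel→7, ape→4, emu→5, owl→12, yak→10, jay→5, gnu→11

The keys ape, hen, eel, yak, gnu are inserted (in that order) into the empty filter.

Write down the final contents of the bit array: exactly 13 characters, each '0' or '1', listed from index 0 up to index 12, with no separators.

Start: bits=0000000000000
After insert 'ape': sets bits 4 6 -> bits=0000101000000
After insert 'hen': sets bits 0 9 -> bits=1000101001000
After insert 'eel': sets bits 2 7 -> bits=1010101101000
After insert 'yak': sets bits 7 10 -> bits=1010101101100
After insert 'gnu': sets bits 4 11 -> bits=1010101101110

Answer: 1010101101110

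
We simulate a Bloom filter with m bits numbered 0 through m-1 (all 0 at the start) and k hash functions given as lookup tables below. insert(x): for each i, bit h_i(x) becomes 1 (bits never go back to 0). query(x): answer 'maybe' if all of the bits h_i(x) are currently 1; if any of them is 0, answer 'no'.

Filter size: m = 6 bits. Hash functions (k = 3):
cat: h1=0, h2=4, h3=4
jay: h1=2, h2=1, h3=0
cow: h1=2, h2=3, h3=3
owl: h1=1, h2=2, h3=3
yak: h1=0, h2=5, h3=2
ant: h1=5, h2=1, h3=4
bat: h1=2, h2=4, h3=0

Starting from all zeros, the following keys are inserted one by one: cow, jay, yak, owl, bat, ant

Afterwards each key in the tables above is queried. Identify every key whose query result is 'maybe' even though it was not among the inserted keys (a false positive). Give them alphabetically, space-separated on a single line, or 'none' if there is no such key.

Start: bits=000000
After insert 'cow': sets bits 2 3 -> bits=001100
After insert 'jay': sets bits 0 1 2 -> bits=111100
After insert 'yak': sets bits 0 2 5 -> bits=111101
After insert 'owl': sets bits 1 2 3 -> bits=111101
After insert 'bat': sets bits 0 2 4 -> bits=111111
After insert 'ant': sets bits 1 4 5 -> bits=111111
Not inserted: cat — query each against bits=111111:
query cat: checks bit0=1, bit4=1 (all 1) -> maybe => FALSE POSITIVE
False positives (alphabetical): cat

Answer: cat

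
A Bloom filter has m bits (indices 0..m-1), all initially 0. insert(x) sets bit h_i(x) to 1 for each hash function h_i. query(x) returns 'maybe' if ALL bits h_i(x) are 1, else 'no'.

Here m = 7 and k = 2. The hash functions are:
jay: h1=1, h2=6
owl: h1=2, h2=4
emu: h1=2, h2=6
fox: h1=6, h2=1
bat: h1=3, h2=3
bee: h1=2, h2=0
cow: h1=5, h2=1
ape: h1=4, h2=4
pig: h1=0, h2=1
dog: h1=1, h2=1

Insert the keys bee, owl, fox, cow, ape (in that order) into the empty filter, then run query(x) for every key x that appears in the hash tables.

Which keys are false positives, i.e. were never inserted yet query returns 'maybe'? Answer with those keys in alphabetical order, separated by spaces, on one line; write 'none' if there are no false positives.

Answer: dog emu jay pig

Derivation:
Start: bits=0000000
After insert 'bee': sets bits 0 2 -> bits=1010000
After insert 'owl': sets bits 2 4 -> bits=1010100
After insert 'fox': sets bits 1 6 -> bits=1110101
After insert 'cow': sets bits 1 5 -> bits=1110111
After insert 'ape': sets bits 4 -> bits=1110111
Not inserted: bat dog emu jay pig — query each against bits=1110111:
query bat: checks bit3=0 (has a 0) -> no => not a false positive
query dog: checks bit1=1 (all 1) -> maybe => FALSE POSITIVE
query emu: checks bit2=1, bit6=1 (all 1) -> maybe => FALSE POSITIVE
query jay: checks bit1=1, bit6=1 (all 1) -> maybe => FALSE POSITIVE
query pig: checks bit0=1, bit1=1 (all 1) -> maybe => FALSE POSITIVE
False positives (alphabetical): dog emu jay pig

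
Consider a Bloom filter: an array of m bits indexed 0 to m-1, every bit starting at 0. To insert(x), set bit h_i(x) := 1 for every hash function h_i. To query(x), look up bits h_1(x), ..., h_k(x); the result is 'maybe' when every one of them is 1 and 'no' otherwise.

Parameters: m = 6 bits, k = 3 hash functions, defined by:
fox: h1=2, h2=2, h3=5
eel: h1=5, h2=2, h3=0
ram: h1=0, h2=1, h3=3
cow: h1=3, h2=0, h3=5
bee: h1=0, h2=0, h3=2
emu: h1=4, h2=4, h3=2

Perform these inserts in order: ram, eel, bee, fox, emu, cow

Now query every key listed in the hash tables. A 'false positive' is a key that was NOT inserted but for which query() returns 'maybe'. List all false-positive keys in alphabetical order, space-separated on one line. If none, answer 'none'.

Answer: none

Derivation:
Start: bits=000000
After insert 'ram': sets bits 0 1 3 -> bits=110100
After insert 'eel': sets bits 0 2 5 -> bits=111101
After insert 'bee': sets bits 0 2 -> bits=111101
After insert 'fox': sets bits 2 5 -> bits=111101
After insert 'emu': sets bits 2 4 -> bits=111111
After insert 'cow': sets bits 0 3 5 -> bits=111111
Not inserted: (none) — query each against bits=111111:
False positives (alphabetical): none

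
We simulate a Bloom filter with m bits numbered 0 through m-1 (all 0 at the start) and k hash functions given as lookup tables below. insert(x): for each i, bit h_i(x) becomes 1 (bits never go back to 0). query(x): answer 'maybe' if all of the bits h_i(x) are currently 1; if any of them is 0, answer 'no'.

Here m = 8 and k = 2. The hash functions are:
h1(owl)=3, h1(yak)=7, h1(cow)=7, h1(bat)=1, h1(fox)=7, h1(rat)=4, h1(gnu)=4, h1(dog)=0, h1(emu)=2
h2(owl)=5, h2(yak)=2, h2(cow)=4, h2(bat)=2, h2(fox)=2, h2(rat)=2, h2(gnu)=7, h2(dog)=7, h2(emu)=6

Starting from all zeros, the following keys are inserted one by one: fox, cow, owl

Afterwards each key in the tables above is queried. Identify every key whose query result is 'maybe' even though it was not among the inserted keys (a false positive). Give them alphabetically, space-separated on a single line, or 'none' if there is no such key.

Answer: gnu rat yak

Derivation:
Start: bits=00000000
After insert 'fox': sets bits 2 7 -> bits=00100001
After insert 'cow': sets bits 4 7 -> bits=00101001
After insert 'owl': sets bits 3 5 -> bits=00111101
Not inserted: bat dog emu gnu rat yak — query each against bits=00111101:
query bat: checks bit1=0, bit2=1 (has a 0) -> no => not a false positive
query dog: checks bit0=0, bit7=1 (has a 0) -> no => not a false positive
query emu: checks bit2=1, bit6=0 (has a 0) -> no => not a false positive
query gnu: checks bit4=1, bit7=1 (all 1) -> maybe => FALSE POSITIVE
query rat: checks bit2=1, bit4=1 (all 1) -> maybe => FALSE POSITIVE
query yak: checks bit2=1, bit7=1 (all 1) -> maybe => FALSE POSITIVE
False positives (alphabetical): gnu rat yak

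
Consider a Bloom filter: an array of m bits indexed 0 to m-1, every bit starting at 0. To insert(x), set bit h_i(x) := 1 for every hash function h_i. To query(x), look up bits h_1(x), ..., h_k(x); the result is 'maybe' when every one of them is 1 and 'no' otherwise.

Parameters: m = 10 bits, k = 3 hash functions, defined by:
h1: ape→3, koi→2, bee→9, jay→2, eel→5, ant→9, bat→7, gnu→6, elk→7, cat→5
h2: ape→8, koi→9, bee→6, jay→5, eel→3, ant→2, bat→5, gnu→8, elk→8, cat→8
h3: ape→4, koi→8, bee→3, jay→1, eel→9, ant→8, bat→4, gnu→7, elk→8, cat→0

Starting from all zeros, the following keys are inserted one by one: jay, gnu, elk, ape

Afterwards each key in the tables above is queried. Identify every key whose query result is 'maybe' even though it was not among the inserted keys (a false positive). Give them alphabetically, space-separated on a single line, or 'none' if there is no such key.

Answer: bat

Derivation:
Start: bits=0000000000
After insert 'jay': sets bits 1 2 5 -> bits=0110010000
After insert 'gnu': sets bits 6 7 8 -> bits=0110011110
After insert 'elk': sets bits 7 8 -> bits=0110011110
After insert 'ape': sets bits 3 4 8 -> bits=0111111110
Not inserted: ant bat bee cat eel koi — query each against bits=0111111110:
query ant: checks bit2=1, bit8=1, bit9=0 (has a 0) -> no => not a false positive
query bat: checks bit4=1, bit5=1, bit7=1 (all 1) -> maybe => FALSE POSITIVE
query bee: checks bit3=1, bit6=1, bit9=0 (has a 0) -> no => not a false positive
query cat: checks bit0=0, bit5=1, bit8=1 (has a 0) -> no => not a false positive
query eel: checks bit3=1, bit5=1, bit9=0 (has a 0) -> no => not a false positive
query koi: checks bit2=1, bit8=1, bit9=0 (has a 0) -> no => not a false positive
False positives (alphabetical): bat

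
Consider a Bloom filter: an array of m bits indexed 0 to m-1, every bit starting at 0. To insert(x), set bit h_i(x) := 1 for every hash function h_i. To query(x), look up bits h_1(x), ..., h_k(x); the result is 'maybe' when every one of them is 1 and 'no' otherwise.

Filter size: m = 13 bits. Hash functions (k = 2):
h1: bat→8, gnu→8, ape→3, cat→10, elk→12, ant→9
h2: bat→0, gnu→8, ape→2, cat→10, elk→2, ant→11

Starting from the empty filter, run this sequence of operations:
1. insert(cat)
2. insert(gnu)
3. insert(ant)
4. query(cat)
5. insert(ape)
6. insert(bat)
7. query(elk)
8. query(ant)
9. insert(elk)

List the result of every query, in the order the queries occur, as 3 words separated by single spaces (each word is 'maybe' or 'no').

Start: bits=0000000000000
Op 1: insert cat -> sets bits 10 -> bits=0000000000100
Op 2: insert gnu -> sets bits 8 -> bits=0000000010100
Op 3: insert ant -> sets bits 9 11 -> bits=0000000011110
Op 4: query cat -> checks bit10=1 (all 1) -> maybe
Op 5: insert ape -> sets bits 2 3 -> bits=0011000011110
Op 6: insert bat -> sets bits 0 8 -> bits=1011000011110
Op 7: query elk -> checks bit2=1, bit12=0 (has a 0) -> no
Op 8: query ant -> checks bit9=1, bit11=1 (all 1) -> maybe
Op 9: insert elk -> sets bits 2 12 -> bits=1011000011111
Query results in order: maybe no maybe

Answer: maybe no maybe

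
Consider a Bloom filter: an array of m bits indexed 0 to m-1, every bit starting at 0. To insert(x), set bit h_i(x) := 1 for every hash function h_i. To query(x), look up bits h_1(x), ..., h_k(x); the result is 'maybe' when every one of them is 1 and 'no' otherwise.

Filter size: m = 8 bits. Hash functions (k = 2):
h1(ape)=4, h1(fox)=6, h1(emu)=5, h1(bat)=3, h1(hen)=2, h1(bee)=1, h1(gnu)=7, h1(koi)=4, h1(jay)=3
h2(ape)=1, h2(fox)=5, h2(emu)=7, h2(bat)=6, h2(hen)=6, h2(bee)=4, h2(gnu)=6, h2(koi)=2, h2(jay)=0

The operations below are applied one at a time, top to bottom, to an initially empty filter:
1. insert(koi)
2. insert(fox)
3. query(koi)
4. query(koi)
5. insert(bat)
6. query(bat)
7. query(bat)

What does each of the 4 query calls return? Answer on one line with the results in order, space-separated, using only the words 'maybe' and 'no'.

Answer: maybe maybe maybe maybe

Derivation:
Start: bits=00000000
Op 1: insert koi -> sets bits 2 4 -> bits=00101000
Op 2: insert fox -> sets bits 5 6 -> bits=00101110
Op 3: query koi -> checks bit2=1, bit4=1 (all 1) -> maybe
Op 4: query koi -> checks bit2=1, bit4=1 (all 1) -> maybe
Op 5: insert bat -> sets bits 3 6 -> bits=00111110
Op 6: query bat -> checks bit3=1, bit6=1 (all 1) -> maybe
Op 7: query bat -> checks bit3=1, bit6=1 (all 1) -> maybe
Query results in order: maybe maybe maybe maybe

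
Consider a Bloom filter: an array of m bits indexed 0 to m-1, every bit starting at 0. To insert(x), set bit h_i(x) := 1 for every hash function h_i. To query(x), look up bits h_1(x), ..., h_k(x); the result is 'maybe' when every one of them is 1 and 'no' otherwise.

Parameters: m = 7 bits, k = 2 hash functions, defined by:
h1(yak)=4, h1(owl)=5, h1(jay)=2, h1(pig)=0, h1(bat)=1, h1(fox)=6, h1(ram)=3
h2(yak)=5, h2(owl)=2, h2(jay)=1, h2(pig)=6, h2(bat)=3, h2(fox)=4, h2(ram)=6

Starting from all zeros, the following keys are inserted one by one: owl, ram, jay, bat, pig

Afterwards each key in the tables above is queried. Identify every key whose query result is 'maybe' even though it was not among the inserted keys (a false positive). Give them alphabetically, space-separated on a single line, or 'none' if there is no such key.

Start: bits=0000000
After insert 'owl': sets bits 2 5 -> bits=0010010
After insert 'ram': sets bits 3 6 -> bits=0011011
After insert 'jay': sets bits 1 2 -> bits=0111011
After insert 'bat': sets bits 1 3 -> bits=0111011
After insert 'pig': sets bits 0 6 -> bits=1111011
Not inserted: fox yak — query each against bits=1111011:
query fox: checks bit4=0, bit6=1 (has a 0) -> no => not a false positive
query yak: checks bit4=0, bit5=1 (has a 0) -> no => not a false positive
False positives (alphabetical): none

Answer: none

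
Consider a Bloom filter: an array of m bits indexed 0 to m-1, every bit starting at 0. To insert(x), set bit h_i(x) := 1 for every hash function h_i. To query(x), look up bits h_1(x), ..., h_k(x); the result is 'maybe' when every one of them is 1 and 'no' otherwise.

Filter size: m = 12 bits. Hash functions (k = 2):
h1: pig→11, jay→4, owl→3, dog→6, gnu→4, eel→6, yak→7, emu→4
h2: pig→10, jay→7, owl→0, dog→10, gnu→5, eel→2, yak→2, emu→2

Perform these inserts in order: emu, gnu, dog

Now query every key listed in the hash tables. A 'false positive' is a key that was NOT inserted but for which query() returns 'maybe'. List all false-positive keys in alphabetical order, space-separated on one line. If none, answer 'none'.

Start: bits=000000000000
After insert 'emu': sets bits 2 4 -> bits=001010000000
After insert 'gnu': sets bits 4 5 -> bits=001011000000
After insert 'dog': sets bits 6 10 -> bits=001011100010
Not inserted: eel jay owl pig yak — query each against bits=001011100010:
query eel: checks bit2=1, bit6=1 (all 1) -> maybe => FALSE POSITIVE
query jay: checks bit4=1, bit7=0 (has a 0) -> no => not a false positive
query owl: checks bit0=0, bit3=0 (has a 0) -> no => not a false positive
query pig: checks bit10=1, bit11=0 (has a 0) -> no => not a false positive
query yak: checks bit2=1, bit7=0 (has a 0) -> no => not a false positive
False positives (alphabetical): eel

Answer: eel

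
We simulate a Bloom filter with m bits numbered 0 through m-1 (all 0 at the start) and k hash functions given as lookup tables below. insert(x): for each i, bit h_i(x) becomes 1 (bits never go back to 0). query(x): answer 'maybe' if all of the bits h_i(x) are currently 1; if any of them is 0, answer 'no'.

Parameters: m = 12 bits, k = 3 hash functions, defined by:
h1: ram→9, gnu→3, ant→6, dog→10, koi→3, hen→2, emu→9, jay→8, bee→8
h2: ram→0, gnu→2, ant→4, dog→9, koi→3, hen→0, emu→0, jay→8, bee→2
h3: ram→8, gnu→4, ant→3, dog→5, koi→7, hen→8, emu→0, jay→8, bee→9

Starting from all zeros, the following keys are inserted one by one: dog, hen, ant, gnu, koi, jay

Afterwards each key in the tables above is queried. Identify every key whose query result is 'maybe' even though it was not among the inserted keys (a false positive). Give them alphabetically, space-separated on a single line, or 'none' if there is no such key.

Answer: bee emu ram

Derivation:
Start: bits=000000000000
After insert 'dog': sets bits 5 9 10 -> bits=000001000110
After insert 'hen': sets bits 0 2 8 -> bits=101001001110
After insert 'ant': sets bits 3 4 6 -> bits=101111101110
After insert 'gnu': sets bits 2 3 4 -> bits=101111101110
After insert 'koi': sets bits 3 7 -> bits=101111111110
After insert 'jay': sets bits 8 -> bits=101111111110
Not inserted: bee emu ram — query each against bits=101111111110:
query bee: checks bit2=1, bit8=1, bit9=1 (all 1) -> maybe => FALSE POSITIVE
query emu: checks bit0=1, bit9=1 (all 1) -> maybe => FALSE POSITIVE
query ram: checks bit0=1, bit8=1, bit9=1 (all 1) -> maybe => FALSE POSITIVE
False positives (alphabetical): bee emu ram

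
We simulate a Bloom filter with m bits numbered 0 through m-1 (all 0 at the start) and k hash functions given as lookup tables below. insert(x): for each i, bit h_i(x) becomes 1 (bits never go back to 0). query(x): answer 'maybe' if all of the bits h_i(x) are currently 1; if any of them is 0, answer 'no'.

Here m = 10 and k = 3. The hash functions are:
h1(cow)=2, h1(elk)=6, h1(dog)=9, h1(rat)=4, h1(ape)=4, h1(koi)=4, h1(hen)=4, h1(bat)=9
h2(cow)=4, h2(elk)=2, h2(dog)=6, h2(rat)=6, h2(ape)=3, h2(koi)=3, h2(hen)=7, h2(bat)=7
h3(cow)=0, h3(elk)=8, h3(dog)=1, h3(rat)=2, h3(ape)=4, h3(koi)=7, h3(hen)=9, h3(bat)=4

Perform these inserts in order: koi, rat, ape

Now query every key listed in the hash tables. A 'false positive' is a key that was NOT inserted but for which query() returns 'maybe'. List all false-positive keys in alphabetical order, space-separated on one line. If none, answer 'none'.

Answer: none

Derivation:
Start: bits=0000000000
After insert 'koi': sets bits 3 4 7 -> bits=0001100100
After insert 'rat': sets bits 2 4 6 -> bits=0011101100
After insert 'ape': sets bits 3 4 -> bits=0011101100
Not inserted: bat cow dog elk hen — query each against bits=0011101100:
query bat: checks bit4=1, bit7=1, bit9=0 (has a 0) -> no => not a false positive
query cow: checks bit0=0, bit2=1, bit4=1 (has a 0) -> no => not a false positive
query dog: checks bit1=0, bit6=1, bit9=0 (has a 0) -> no => not a false positive
query elk: checks bit2=1, bit6=1, bit8=0 (has a 0) -> no => not a false positive
query hen: checks bit4=1, bit7=1, bit9=0 (has a 0) -> no => not a false positive
False positives (alphabetical): none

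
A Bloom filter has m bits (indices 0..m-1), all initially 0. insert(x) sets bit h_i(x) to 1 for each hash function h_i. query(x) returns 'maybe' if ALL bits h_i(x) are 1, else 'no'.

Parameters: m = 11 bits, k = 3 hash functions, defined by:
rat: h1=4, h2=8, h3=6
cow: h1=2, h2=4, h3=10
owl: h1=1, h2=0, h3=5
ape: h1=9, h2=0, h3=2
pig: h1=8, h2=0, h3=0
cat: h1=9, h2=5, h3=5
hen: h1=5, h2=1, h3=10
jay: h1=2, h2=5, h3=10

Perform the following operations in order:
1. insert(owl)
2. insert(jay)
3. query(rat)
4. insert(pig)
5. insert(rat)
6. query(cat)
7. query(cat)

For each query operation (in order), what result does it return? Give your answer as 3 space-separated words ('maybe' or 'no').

Answer: no no no

Derivation:
Start: bits=00000000000
Op 1: insert owl -> sets bits 0 1 5 -> bits=11000100000
Op 2: insert jay -> sets bits 2 5 10 -> bits=11100100001
Op 3: query rat -> checks bit4=0, bit6=0, bit8=0 (has a 0) -> no
Op 4: insert pig -> sets bits 0 8 -> bits=11100100101
Op 5: insert rat -> sets bits 4 6 8 -> bits=11101110101
Op 6: query cat -> checks bit5=1, bit9=0 (has a 0) -> no
Op 7: query cat -> checks bit5=1, bit9=0 (has a 0) -> no
Query results in order: no no no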